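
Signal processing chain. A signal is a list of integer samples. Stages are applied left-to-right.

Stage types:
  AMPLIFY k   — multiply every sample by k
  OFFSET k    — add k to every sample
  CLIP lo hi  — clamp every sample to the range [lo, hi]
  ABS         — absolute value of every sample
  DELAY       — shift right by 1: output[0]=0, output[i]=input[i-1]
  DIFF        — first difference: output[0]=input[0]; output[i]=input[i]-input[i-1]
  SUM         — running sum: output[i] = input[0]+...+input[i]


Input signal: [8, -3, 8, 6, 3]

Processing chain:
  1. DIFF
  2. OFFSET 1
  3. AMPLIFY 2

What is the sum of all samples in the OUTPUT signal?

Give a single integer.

Answer: 16

Derivation:
Input: [8, -3, 8, 6, 3]
Stage 1 (DIFF): s[0]=8, -3-8=-11, 8--3=11, 6-8=-2, 3-6=-3 -> [8, -11, 11, -2, -3]
Stage 2 (OFFSET 1): 8+1=9, -11+1=-10, 11+1=12, -2+1=-1, -3+1=-2 -> [9, -10, 12, -1, -2]
Stage 3 (AMPLIFY 2): 9*2=18, -10*2=-20, 12*2=24, -1*2=-2, -2*2=-4 -> [18, -20, 24, -2, -4]
Output sum: 16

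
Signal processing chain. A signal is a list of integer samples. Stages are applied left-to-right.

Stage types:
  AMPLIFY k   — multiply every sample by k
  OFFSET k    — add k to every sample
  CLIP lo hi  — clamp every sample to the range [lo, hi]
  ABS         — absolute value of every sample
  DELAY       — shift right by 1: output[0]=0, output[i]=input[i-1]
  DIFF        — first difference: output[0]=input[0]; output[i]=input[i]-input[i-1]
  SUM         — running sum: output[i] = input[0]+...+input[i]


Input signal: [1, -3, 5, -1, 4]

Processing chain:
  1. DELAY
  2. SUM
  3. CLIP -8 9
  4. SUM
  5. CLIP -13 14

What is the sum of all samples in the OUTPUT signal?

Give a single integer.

Input: [1, -3, 5, -1, 4]
Stage 1 (DELAY): [0, 1, -3, 5, -1] = [0, 1, -3, 5, -1] -> [0, 1, -3, 5, -1]
Stage 2 (SUM): sum[0..0]=0, sum[0..1]=1, sum[0..2]=-2, sum[0..3]=3, sum[0..4]=2 -> [0, 1, -2, 3, 2]
Stage 3 (CLIP -8 9): clip(0,-8,9)=0, clip(1,-8,9)=1, clip(-2,-8,9)=-2, clip(3,-8,9)=3, clip(2,-8,9)=2 -> [0, 1, -2, 3, 2]
Stage 4 (SUM): sum[0..0]=0, sum[0..1]=1, sum[0..2]=-1, sum[0..3]=2, sum[0..4]=4 -> [0, 1, -1, 2, 4]
Stage 5 (CLIP -13 14): clip(0,-13,14)=0, clip(1,-13,14)=1, clip(-1,-13,14)=-1, clip(2,-13,14)=2, clip(4,-13,14)=4 -> [0, 1, -1, 2, 4]
Output sum: 6

Answer: 6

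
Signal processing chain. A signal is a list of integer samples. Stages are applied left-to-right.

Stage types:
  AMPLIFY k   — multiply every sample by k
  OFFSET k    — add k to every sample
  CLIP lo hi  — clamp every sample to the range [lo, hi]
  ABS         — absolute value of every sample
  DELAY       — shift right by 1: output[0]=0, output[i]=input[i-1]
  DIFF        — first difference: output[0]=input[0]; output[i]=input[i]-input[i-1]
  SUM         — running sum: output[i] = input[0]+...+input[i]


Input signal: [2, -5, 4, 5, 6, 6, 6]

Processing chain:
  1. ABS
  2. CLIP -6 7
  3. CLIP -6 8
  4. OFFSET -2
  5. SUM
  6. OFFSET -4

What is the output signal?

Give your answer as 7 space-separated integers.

Input: [2, -5, 4, 5, 6, 6, 6]
Stage 1 (ABS): |2|=2, |-5|=5, |4|=4, |5|=5, |6|=6, |6|=6, |6|=6 -> [2, 5, 4, 5, 6, 6, 6]
Stage 2 (CLIP -6 7): clip(2,-6,7)=2, clip(5,-6,7)=5, clip(4,-6,7)=4, clip(5,-6,7)=5, clip(6,-6,7)=6, clip(6,-6,7)=6, clip(6,-6,7)=6 -> [2, 5, 4, 5, 6, 6, 6]
Stage 3 (CLIP -6 8): clip(2,-6,8)=2, clip(5,-6,8)=5, clip(4,-6,8)=4, clip(5,-6,8)=5, clip(6,-6,8)=6, clip(6,-6,8)=6, clip(6,-6,8)=6 -> [2, 5, 4, 5, 6, 6, 6]
Stage 4 (OFFSET -2): 2+-2=0, 5+-2=3, 4+-2=2, 5+-2=3, 6+-2=4, 6+-2=4, 6+-2=4 -> [0, 3, 2, 3, 4, 4, 4]
Stage 5 (SUM): sum[0..0]=0, sum[0..1]=3, sum[0..2]=5, sum[0..3]=8, sum[0..4]=12, sum[0..5]=16, sum[0..6]=20 -> [0, 3, 5, 8, 12, 16, 20]
Stage 6 (OFFSET -4): 0+-4=-4, 3+-4=-1, 5+-4=1, 8+-4=4, 12+-4=8, 16+-4=12, 20+-4=16 -> [-4, -1, 1, 4, 8, 12, 16]

Answer: -4 -1 1 4 8 12 16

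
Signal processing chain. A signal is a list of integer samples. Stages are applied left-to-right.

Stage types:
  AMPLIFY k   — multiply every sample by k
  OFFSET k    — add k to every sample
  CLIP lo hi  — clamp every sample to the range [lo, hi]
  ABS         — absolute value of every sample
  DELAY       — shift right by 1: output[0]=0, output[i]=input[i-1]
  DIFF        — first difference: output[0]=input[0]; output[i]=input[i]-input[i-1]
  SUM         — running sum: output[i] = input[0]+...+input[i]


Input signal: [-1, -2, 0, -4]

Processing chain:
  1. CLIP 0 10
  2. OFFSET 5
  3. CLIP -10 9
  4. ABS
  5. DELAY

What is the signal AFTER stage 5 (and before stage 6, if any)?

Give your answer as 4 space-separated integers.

Answer: 0 5 5 5

Derivation:
Input: [-1, -2, 0, -4]
Stage 1 (CLIP 0 10): clip(-1,0,10)=0, clip(-2,0,10)=0, clip(0,0,10)=0, clip(-4,0,10)=0 -> [0, 0, 0, 0]
Stage 2 (OFFSET 5): 0+5=5, 0+5=5, 0+5=5, 0+5=5 -> [5, 5, 5, 5]
Stage 3 (CLIP -10 9): clip(5,-10,9)=5, clip(5,-10,9)=5, clip(5,-10,9)=5, clip(5,-10,9)=5 -> [5, 5, 5, 5]
Stage 4 (ABS): |5|=5, |5|=5, |5|=5, |5|=5 -> [5, 5, 5, 5]
Stage 5 (DELAY): [0, 5, 5, 5] = [0, 5, 5, 5] -> [0, 5, 5, 5]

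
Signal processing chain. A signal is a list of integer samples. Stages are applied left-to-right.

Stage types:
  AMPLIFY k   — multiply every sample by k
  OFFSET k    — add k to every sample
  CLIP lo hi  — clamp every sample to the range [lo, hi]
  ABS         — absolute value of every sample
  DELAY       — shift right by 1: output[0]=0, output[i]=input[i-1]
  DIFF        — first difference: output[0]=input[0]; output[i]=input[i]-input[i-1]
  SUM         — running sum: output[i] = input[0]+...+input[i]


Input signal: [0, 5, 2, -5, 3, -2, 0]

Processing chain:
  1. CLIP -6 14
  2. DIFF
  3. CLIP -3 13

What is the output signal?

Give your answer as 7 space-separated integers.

Answer: 0 5 -3 -3 8 -3 2

Derivation:
Input: [0, 5, 2, -5, 3, -2, 0]
Stage 1 (CLIP -6 14): clip(0,-6,14)=0, clip(5,-6,14)=5, clip(2,-6,14)=2, clip(-5,-6,14)=-5, clip(3,-6,14)=3, clip(-2,-6,14)=-2, clip(0,-6,14)=0 -> [0, 5, 2, -5, 3, -2, 0]
Stage 2 (DIFF): s[0]=0, 5-0=5, 2-5=-3, -5-2=-7, 3--5=8, -2-3=-5, 0--2=2 -> [0, 5, -3, -7, 8, -5, 2]
Stage 3 (CLIP -3 13): clip(0,-3,13)=0, clip(5,-3,13)=5, clip(-3,-3,13)=-3, clip(-7,-3,13)=-3, clip(8,-3,13)=8, clip(-5,-3,13)=-3, clip(2,-3,13)=2 -> [0, 5, -3, -3, 8, -3, 2]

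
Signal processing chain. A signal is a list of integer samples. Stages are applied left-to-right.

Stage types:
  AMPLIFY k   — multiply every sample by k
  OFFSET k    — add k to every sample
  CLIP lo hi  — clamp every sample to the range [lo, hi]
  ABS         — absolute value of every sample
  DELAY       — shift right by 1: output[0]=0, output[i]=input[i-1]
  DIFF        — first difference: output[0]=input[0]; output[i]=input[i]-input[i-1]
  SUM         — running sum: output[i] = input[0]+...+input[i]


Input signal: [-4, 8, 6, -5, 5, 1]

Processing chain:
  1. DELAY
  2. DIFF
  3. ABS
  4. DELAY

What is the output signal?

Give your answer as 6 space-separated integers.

Answer: 0 0 4 12 2 11

Derivation:
Input: [-4, 8, 6, -5, 5, 1]
Stage 1 (DELAY): [0, -4, 8, 6, -5, 5] = [0, -4, 8, 6, -5, 5] -> [0, -4, 8, 6, -5, 5]
Stage 2 (DIFF): s[0]=0, -4-0=-4, 8--4=12, 6-8=-2, -5-6=-11, 5--5=10 -> [0, -4, 12, -2, -11, 10]
Stage 3 (ABS): |0|=0, |-4|=4, |12|=12, |-2|=2, |-11|=11, |10|=10 -> [0, 4, 12, 2, 11, 10]
Stage 4 (DELAY): [0, 0, 4, 12, 2, 11] = [0, 0, 4, 12, 2, 11] -> [0, 0, 4, 12, 2, 11]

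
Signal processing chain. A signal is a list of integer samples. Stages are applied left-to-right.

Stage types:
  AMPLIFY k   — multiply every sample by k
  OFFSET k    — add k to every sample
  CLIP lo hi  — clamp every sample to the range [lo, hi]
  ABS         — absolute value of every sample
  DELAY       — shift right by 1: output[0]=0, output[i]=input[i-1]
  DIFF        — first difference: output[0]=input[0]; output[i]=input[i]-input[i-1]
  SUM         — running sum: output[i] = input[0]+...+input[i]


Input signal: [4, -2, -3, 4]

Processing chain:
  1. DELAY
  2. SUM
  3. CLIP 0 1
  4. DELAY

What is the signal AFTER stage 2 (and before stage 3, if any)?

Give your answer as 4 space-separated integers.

Answer: 0 4 2 -1

Derivation:
Input: [4, -2, -3, 4]
Stage 1 (DELAY): [0, 4, -2, -3] = [0, 4, -2, -3] -> [0, 4, -2, -3]
Stage 2 (SUM): sum[0..0]=0, sum[0..1]=4, sum[0..2]=2, sum[0..3]=-1 -> [0, 4, 2, -1]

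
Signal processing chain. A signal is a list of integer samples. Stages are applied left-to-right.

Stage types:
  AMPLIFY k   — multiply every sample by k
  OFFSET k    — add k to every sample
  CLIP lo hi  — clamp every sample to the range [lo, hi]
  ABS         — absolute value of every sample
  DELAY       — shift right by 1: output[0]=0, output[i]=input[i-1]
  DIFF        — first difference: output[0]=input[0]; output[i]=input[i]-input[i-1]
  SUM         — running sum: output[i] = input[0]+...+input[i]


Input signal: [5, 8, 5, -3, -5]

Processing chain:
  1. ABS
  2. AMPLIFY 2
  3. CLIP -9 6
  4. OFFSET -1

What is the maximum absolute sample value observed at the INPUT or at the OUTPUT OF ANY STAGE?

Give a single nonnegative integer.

Answer: 16

Derivation:
Input: [5, 8, 5, -3, -5] (max |s|=8)
Stage 1 (ABS): |5|=5, |8|=8, |5|=5, |-3|=3, |-5|=5 -> [5, 8, 5, 3, 5] (max |s|=8)
Stage 2 (AMPLIFY 2): 5*2=10, 8*2=16, 5*2=10, 3*2=6, 5*2=10 -> [10, 16, 10, 6, 10] (max |s|=16)
Stage 3 (CLIP -9 6): clip(10,-9,6)=6, clip(16,-9,6)=6, clip(10,-9,6)=6, clip(6,-9,6)=6, clip(10,-9,6)=6 -> [6, 6, 6, 6, 6] (max |s|=6)
Stage 4 (OFFSET -1): 6+-1=5, 6+-1=5, 6+-1=5, 6+-1=5, 6+-1=5 -> [5, 5, 5, 5, 5] (max |s|=5)
Overall max amplitude: 16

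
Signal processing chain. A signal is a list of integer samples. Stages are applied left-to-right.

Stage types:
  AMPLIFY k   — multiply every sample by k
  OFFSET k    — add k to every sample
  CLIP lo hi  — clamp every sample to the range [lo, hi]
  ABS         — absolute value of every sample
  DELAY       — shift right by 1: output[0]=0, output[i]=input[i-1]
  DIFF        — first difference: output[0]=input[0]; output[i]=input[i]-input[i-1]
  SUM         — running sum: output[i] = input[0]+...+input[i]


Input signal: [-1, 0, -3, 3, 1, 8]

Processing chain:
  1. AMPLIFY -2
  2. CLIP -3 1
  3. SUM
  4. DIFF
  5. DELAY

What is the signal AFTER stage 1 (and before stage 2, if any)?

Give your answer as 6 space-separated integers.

Answer: 2 0 6 -6 -2 -16

Derivation:
Input: [-1, 0, -3, 3, 1, 8]
Stage 1 (AMPLIFY -2): -1*-2=2, 0*-2=0, -3*-2=6, 3*-2=-6, 1*-2=-2, 8*-2=-16 -> [2, 0, 6, -6, -2, -16]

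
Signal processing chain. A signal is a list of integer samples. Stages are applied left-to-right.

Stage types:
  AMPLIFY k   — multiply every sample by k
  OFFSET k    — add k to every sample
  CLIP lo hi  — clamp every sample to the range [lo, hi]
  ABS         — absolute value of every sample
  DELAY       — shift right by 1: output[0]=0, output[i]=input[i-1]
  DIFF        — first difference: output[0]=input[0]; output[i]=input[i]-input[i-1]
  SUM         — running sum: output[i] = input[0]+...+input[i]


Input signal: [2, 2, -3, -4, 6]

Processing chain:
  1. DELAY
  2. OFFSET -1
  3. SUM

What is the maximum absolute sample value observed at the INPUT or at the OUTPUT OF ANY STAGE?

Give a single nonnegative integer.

Answer: 8

Derivation:
Input: [2, 2, -3, -4, 6] (max |s|=6)
Stage 1 (DELAY): [0, 2, 2, -3, -4] = [0, 2, 2, -3, -4] -> [0, 2, 2, -3, -4] (max |s|=4)
Stage 2 (OFFSET -1): 0+-1=-1, 2+-1=1, 2+-1=1, -3+-1=-4, -4+-1=-5 -> [-1, 1, 1, -4, -5] (max |s|=5)
Stage 3 (SUM): sum[0..0]=-1, sum[0..1]=0, sum[0..2]=1, sum[0..3]=-3, sum[0..4]=-8 -> [-1, 0, 1, -3, -8] (max |s|=8)
Overall max amplitude: 8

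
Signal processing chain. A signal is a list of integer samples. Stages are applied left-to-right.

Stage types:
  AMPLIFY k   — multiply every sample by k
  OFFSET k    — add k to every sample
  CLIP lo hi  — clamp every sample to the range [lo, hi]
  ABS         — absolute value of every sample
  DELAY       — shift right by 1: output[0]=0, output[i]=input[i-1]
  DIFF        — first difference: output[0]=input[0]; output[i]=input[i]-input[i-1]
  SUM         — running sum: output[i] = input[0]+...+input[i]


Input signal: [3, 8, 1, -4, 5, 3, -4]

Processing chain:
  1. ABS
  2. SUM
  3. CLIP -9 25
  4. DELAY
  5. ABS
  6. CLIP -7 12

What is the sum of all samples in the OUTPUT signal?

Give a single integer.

Answer: 62

Derivation:
Input: [3, 8, 1, -4, 5, 3, -4]
Stage 1 (ABS): |3|=3, |8|=8, |1|=1, |-4|=4, |5|=5, |3|=3, |-4|=4 -> [3, 8, 1, 4, 5, 3, 4]
Stage 2 (SUM): sum[0..0]=3, sum[0..1]=11, sum[0..2]=12, sum[0..3]=16, sum[0..4]=21, sum[0..5]=24, sum[0..6]=28 -> [3, 11, 12, 16, 21, 24, 28]
Stage 3 (CLIP -9 25): clip(3,-9,25)=3, clip(11,-9,25)=11, clip(12,-9,25)=12, clip(16,-9,25)=16, clip(21,-9,25)=21, clip(24,-9,25)=24, clip(28,-9,25)=25 -> [3, 11, 12, 16, 21, 24, 25]
Stage 4 (DELAY): [0, 3, 11, 12, 16, 21, 24] = [0, 3, 11, 12, 16, 21, 24] -> [0, 3, 11, 12, 16, 21, 24]
Stage 5 (ABS): |0|=0, |3|=3, |11|=11, |12|=12, |16|=16, |21|=21, |24|=24 -> [0, 3, 11, 12, 16, 21, 24]
Stage 6 (CLIP -7 12): clip(0,-7,12)=0, clip(3,-7,12)=3, clip(11,-7,12)=11, clip(12,-7,12)=12, clip(16,-7,12)=12, clip(21,-7,12)=12, clip(24,-7,12)=12 -> [0, 3, 11, 12, 12, 12, 12]
Output sum: 62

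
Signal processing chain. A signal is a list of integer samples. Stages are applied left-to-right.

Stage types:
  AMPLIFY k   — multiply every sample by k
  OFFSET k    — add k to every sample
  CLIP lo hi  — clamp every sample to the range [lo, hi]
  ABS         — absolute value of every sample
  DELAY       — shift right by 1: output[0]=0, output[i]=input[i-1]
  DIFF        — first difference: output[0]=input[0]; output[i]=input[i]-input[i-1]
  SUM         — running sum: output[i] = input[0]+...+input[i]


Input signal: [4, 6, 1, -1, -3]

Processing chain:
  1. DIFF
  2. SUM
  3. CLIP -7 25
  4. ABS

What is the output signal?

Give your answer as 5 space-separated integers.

Input: [4, 6, 1, -1, -3]
Stage 1 (DIFF): s[0]=4, 6-4=2, 1-6=-5, -1-1=-2, -3--1=-2 -> [4, 2, -5, -2, -2]
Stage 2 (SUM): sum[0..0]=4, sum[0..1]=6, sum[0..2]=1, sum[0..3]=-1, sum[0..4]=-3 -> [4, 6, 1, -1, -3]
Stage 3 (CLIP -7 25): clip(4,-7,25)=4, clip(6,-7,25)=6, clip(1,-7,25)=1, clip(-1,-7,25)=-1, clip(-3,-7,25)=-3 -> [4, 6, 1, -1, -3]
Stage 4 (ABS): |4|=4, |6|=6, |1|=1, |-1|=1, |-3|=3 -> [4, 6, 1, 1, 3]

Answer: 4 6 1 1 3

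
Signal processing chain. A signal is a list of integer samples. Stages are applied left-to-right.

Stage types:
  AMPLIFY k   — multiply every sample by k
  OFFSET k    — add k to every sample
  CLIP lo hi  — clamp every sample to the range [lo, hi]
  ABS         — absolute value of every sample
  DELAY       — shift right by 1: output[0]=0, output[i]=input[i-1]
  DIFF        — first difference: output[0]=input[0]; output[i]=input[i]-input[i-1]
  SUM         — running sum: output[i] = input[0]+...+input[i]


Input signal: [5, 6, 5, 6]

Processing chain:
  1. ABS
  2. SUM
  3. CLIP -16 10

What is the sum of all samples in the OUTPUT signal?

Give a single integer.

Answer: 35

Derivation:
Input: [5, 6, 5, 6]
Stage 1 (ABS): |5|=5, |6|=6, |5|=5, |6|=6 -> [5, 6, 5, 6]
Stage 2 (SUM): sum[0..0]=5, sum[0..1]=11, sum[0..2]=16, sum[0..3]=22 -> [5, 11, 16, 22]
Stage 3 (CLIP -16 10): clip(5,-16,10)=5, clip(11,-16,10)=10, clip(16,-16,10)=10, clip(22,-16,10)=10 -> [5, 10, 10, 10]
Output sum: 35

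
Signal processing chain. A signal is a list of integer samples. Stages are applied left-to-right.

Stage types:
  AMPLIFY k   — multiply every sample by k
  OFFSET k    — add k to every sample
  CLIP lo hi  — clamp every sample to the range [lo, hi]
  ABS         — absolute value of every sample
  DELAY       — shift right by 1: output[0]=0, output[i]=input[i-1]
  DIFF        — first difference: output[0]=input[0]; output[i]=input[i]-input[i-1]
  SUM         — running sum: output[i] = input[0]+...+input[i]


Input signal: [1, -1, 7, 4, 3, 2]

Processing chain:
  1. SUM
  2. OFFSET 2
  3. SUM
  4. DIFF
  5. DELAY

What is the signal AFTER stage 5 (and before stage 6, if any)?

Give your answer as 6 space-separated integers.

Answer: 0 3 2 9 13 16

Derivation:
Input: [1, -1, 7, 4, 3, 2]
Stage 1 (SUM): sum[0..0]=1, sum[0..1]=0, sum[0..2]=7, sum[0..3]=11, sum[0..4]=14, sum[0..5]=16 -> [1, 0, 7, 11, 14, 16]
Stage 2 (OFFSET 2): 1+2=3, 0+2=2, 7+2=9, 11+2=13, 14+2=16, 16+2=18 -> [3, 2, 9, 13, 16, 18]
Stage 3 (SUM): sum[0..0]=3, sum[0..1]=5, sum[0..2]=14, sum[0..3]=27, sum[0..4]=43, sum[0..5]=61 -> [3, 5, 14, 27, 43, 61]
Stage 4 (DIFF): s[0]=3, 5-3=2, 14-5=9, 27-14=13, 43-27=16, 61-43=18 -> [3, 2, 9, 13, 16, 18]
Stage 5 (DELAY): [0, 3, 2, 9, 13, 16] = [0, 3, 2, 9, 13, 16] -> [0, 3, 2, 9, 13, 16]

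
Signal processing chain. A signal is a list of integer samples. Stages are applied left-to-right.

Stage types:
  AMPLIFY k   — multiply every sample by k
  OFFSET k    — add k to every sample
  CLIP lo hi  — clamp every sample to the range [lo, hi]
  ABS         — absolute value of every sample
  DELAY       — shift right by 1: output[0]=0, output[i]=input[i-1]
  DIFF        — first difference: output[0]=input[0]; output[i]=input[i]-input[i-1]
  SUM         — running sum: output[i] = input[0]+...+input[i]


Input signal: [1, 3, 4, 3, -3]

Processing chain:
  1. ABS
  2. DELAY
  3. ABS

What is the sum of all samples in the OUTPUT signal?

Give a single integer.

Input: [1, 3, 4, 3, -3]
Stage 1 (ABS): |1|=1, |3|=3, |4|=4, |3|=3, |-3|=3 -> [1, 3, 4, 3, 3]
Stage 2 (DELAY): [0, 1, 3, 4, 3] = [0, 1, 3, 4, 3] -> [0, 1, 3, 4, 3]
Stage 3 (ABS): |0|=0, |1|=1, |3|=3, |4|=4, |3|=3 -> [0, 1, 3, 4, 3]
Output sum: 11

Answer: 11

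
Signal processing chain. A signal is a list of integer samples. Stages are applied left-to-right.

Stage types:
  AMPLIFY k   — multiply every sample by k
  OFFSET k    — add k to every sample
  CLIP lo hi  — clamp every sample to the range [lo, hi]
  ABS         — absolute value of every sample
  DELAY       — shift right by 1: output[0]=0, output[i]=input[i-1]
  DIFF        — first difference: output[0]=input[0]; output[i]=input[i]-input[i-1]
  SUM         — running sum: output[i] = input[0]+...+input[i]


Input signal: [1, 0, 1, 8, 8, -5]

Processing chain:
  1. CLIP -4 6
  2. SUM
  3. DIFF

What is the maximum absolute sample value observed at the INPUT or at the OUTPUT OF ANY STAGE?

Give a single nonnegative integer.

Answer: 14

Derivation:
Input: [1, 0, 1, 8, 8, -5] (max |s|=8)
Stage 1 (CLIP -4 6): clip(1,-4,6)=1, clip(0,-4,6)=0, clip(1,-4,6)=1, clip(8,-4,6)=6, clip(8,-4,6)=6, clip(-5,-4,6)=-4 -> [1, 0, 1, 6, 6, -4] (max |s|=6)
Stage 2 (SUM): sum[0..0]=1, sum[0..1]=1, sum[0..2]=2, sum[0..3]=8, sum[0..4]=14, sum[0..5]=10 -> [1, 1, 2, 8, 14, 10] (max |s|=14)
Stage 3 (DIFF): s[0]=1, 1-1=0, 2-1=1, 8-2=6, 14-8=6, 10-14=-4 -> [1, 0, 1, 6, 6, -4] (max |s|=6)
Overall max amplitude: 14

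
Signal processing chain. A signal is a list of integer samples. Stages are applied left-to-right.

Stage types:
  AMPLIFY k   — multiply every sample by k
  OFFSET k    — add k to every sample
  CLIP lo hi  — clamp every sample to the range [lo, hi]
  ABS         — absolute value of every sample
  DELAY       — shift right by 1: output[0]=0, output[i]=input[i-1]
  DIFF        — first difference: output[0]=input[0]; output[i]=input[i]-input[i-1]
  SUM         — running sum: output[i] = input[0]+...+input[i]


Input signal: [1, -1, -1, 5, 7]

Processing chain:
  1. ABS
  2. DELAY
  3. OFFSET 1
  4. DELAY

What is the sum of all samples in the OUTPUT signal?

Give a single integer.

Input: [1, -1, -1, 5, 7]
Stage 1 (ABS): |1|=1, |-1|=1, |-1|=1, |5|=5, |7|=7 -> [1, 1, 1, 5, 7]
Stage 2 (DELAY): [0, 1, 1, 1, 5] = [0, 1, 1, 1, 5] -> [0, 1, 1, 1, 5]
Stage 3 (OFFSET 1): 0+1=1, 1+1=2, 1+1=2, 1+1=2, 5+1=6 -> [1, 2, 2, 2, 6]
Stage 4 (DELAY): [0, 1, 2, 2, 2] = [0, 1, 2, 2, 2] -> [0, 1, 2, 2, 2]
Output sum: 7

Answer: 7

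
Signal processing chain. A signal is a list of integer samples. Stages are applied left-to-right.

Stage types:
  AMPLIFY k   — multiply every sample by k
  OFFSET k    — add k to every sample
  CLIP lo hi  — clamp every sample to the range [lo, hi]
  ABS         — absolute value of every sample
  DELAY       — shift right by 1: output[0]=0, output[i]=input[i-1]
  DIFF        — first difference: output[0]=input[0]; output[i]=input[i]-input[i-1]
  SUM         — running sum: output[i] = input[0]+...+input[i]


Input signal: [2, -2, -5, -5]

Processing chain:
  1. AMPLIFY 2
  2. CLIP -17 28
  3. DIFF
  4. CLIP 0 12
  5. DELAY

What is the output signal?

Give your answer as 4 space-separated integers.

Input: [2, -2, -5, -5]
Stage 1 (AMPLIFY 2): 2*2=4, -2*2=-4, -5*2=-10, -5*2=-10 -> [4, -4, -10, -10]
Stage 2 (CLIP -17 28): clip(4,-17,28)=4, clip(-4,-17,28)=-4, clip(-10,-17,28)=-10, clip(-10,-17,28)=-10 -> [4, -4, -10, -10]
Stage 3 (DIFF): s[0]=4, -4-4=-8, -10--4=-6, -10--10=0 -> [4, -8, -6, 0]
Stage 4 (CLIP 0 12): clip(4,0,12)=4, clip(-8,0,12)=0, clip(-6,0,12)=0, clip(0,0,12)=0 -> [4, 0, 0, 0]
Stage 5 (DELAY): [0, 4, 0, 0] = [0, 4, 0, 0] -> [0, 4, 0, 0]

Answer: 0 4 0 0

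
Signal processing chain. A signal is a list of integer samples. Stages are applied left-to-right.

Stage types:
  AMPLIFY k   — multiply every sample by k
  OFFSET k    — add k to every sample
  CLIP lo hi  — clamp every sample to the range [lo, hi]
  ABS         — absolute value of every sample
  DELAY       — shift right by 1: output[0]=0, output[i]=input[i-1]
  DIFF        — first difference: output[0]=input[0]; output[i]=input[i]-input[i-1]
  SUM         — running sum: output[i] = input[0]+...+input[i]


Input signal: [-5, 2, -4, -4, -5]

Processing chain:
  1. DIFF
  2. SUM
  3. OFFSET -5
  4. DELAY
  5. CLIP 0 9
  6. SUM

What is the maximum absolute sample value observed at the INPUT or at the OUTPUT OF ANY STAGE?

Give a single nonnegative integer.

Answer: 10

Derivation:
Input: [-5, 2, -4, -4, -5] (max |s|=5)
Stage 1 (DIFF): s[0]=-5, 2--5=7, -4-2=-6, -4--4=0, -5--4=-1 -> [-5, 7, -6, 0, -1] (max |s|=7)
Stage 2 (SUM): sum[0..0]=-5, sum[0..1]=2, sum[0..2]=-4, sum[0..3]=-4, sum[0..4]=-5 -> [-5, 2, -4, -4, -5] (max |s|=5)
Stage 3 (OFFSET -5): -5+-5=-10, 2+-5=-3, -4+-5=-9, -4+-5=-9, -5+-5=-10 -> [-10, -3, -9, -9, -10] (max |s|=10)
Stage 4 (DELAY): [0, -10, -3, -9, -9] = [0, -10, -3, -9, -9] -> [0, -10, -3, -9, -9] (max |s|=10)
Stage 5 (CLIP 0 9): clip(0,0,9)=0, clip(-10,0,9)=0, clip(-3,0,9)=0, clip(-9,0,9)=0, clip(-9,0,9)=0 -> [0, 0, 0, 0, 0] (max |s|=0)
Stage 6 (SUM): sum[0..0]=0, sum[0..1]=0, sum[0..2]=0, sum[0..3]=0, sum[0..4]=0 -> [0, 0, 0, 0, 0] (max |s|=0)
Overall max amplitude: 10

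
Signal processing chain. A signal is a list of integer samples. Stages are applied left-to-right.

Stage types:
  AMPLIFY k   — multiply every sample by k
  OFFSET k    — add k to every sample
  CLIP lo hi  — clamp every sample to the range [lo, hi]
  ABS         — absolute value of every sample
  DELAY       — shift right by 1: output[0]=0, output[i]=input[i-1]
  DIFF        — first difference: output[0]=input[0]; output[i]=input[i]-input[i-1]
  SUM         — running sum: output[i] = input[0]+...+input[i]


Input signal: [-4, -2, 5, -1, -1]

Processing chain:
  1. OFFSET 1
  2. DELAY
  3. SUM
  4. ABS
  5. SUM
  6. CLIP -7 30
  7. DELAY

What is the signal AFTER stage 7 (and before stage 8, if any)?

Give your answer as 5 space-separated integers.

Input: [-4, -2, 5, -1, -1]
Stage 1 (OFFSET 1): -4+1=-3, -2+1=-1, 5+1=6, -1+1=0, -1+1=0 -> [-3, -1, 6, 0, 0]
Stage 2 (DELAY): [0, -3, -1, 6, 0] = [0, -3, -1, 6, 0] -> [0, -3, -1, 6, 0]
Stage 3 (SUM): sum[0..0]=0, sum[0..1]=-3, sum[0..2]=-4, sum[0..3]=2, sum[0..4]=2 -> [0, -3, -4, 2, 2]
Stage 4 (ABS): |0|=0, |-3|=3, |-4|=4, |2|=2, |2|=2 -> [0, 3, 4, 2, 2]
Stage 5 (SUM): sum[0..0]=0, sum[0..1]=3, sum[0..2]=7, sum[0..3]=9, sum[0..4]=11 -> [0, 3, 7, 9, 11]
Stage 6 (CLIP -7 30): clip(0,-7,30)=0, clip(3,-7,30)=3, clip(7,-7,30)=7, clip(9,-7,30)=9, clip(11,-7,30)=11 -> [0, 3, 7, 9, 11]
Stage 7 (DELAY): [0, 0, 3, 7, 9] = [0, 0, 3, 7, 9] -> [0, 0, 3, 7, 9]

Answer: 0 0 3 7 9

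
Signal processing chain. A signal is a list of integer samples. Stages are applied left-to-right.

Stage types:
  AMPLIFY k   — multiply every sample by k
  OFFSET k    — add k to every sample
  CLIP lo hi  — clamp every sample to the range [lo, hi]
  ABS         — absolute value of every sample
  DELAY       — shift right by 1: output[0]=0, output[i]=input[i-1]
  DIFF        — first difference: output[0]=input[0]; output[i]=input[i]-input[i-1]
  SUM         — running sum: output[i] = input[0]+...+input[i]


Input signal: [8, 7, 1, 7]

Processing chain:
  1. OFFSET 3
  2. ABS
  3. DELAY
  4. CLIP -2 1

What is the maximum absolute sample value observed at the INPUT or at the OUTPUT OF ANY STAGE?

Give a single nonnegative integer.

Answer: 11

Derivation:
Input: [8, 7, 1, 7] (max |s|=8)
Stage 1 (OFFSET 3): 8+3=11, 7+3=10, 1+3=4, 7+3=10 -> [11, 10, 4, 10] (max |s|=11)
Stage 2 (ABS): |11|=11, |10|=10, |4|=4, |10|=10 -> [11, 10, 4, 10] (max |s|=11)
Stage 3 (DELAY): [0, 11, 10, 4] = [0, 11, 10, 4] -> [0, 11, 10, 4] (max |s|=11)
Stage 4 (CLIP -2 1): clip(0,-2,1)=0, clip(11,-2,1)=1, clip(10,-2,1)=1, clip(4,-2,1)=1 -> [0, 1, 1, 1] (max |s|=1)
Overall max amplitude: 11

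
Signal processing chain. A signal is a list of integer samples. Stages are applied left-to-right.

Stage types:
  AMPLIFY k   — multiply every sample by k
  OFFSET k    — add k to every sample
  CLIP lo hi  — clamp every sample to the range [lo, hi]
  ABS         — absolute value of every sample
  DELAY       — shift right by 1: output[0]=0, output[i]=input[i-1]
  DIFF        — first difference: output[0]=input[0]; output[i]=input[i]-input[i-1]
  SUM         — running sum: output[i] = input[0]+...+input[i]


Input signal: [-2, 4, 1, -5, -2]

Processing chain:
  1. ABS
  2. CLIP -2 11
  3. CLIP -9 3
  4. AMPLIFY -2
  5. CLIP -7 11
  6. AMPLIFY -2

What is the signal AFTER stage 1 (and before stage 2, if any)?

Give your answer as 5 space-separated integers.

Answer: 2 4 1 5 2

Derivation:
Input: [-2, 4, 1, -5, -2]
Stage 1 (ABS): |-2|=2, |4|=4, |1|=1, |-5|=5, |-2|=2 -> [2, 4, 1, 5, 2]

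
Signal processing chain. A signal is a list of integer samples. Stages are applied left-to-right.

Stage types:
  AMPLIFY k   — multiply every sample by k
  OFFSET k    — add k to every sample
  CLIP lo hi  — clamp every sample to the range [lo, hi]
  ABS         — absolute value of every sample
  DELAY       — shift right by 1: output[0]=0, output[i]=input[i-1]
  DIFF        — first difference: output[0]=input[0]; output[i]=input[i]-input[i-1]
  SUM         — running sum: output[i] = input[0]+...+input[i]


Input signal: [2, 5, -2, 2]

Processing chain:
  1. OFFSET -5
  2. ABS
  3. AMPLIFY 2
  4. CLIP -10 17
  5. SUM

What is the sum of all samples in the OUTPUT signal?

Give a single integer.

Input: [2, 5, -2, 2]
Stage 1 (OFFSET -5): 2+-5=-3, 5+-5=0, -2+-5=-7, 2+-5=-3 -> [-3, 0, -7, -3]
Stage 2 (ABS): |-3|=3, |0|=0, |-7|=7, |-3|=3 -> [3, 0, 7, 3]
Stage 3 (AMPLIFY 2): 3*2=6, 0*2=0, 7*2=14, 3*2=6 -> [6, 0, 14, 6]
Stage 4 (CLIP -10 17): clip(6,-10,17)=6, clip(0,-10,17)=0, clip(14,-10,17)=14, clip(6,-10,17)=6 -> [6, 0, 14, 6]
Stage 5 (SUM): sum[0..0]=6, sum[0..1]=6, sum[0..2]=20, sum[0..3]=26 -> [6, 6, 20, 26]
Output sum: 58

Answer: 58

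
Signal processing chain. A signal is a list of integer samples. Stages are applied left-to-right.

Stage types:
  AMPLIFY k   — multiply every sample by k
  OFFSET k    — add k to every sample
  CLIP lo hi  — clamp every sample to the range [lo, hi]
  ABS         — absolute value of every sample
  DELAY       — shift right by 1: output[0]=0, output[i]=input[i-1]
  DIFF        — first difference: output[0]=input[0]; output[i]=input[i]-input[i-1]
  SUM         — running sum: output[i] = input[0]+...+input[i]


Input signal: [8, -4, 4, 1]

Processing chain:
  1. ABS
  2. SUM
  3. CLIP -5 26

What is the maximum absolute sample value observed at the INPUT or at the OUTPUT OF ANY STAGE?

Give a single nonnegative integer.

Answer: 17

Derivation:
Input: [8, -4, 4, 1] (max |s|=8)
Stage 1 (ABS): |8|=8, |-4|=4, |4|=4, |1|=1 -> [8, 4, 4, 1] (max |s|=8)
Stage 2 (SUM): sum[0..0]=8, sum[0..1]=12, sum[0..2]=16, sum[0..3]=17 -> [8, 12, 16, 17] (max |s|=17)
Stage 3 (CLIP -5 26): clip(8,-5,26)=8, clip(12,-5,26)=12, clip(16,-5,26)=16, clip(17,-5,26)=17 -> [8, 12, 16, 17] (max |s|=17)
Overall max amplitude: 17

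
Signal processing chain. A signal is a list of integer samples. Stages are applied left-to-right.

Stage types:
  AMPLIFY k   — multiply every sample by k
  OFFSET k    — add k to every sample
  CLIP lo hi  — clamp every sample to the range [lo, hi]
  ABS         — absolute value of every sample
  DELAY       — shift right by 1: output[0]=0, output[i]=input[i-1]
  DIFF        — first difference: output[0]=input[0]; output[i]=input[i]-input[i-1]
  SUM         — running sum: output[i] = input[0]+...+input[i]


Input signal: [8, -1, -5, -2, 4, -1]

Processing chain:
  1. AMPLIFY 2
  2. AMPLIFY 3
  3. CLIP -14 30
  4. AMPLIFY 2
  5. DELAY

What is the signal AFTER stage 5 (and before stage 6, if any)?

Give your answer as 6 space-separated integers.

Answer: 0 60 -12 -28 -24 48

Derivation:
Input: [8, -1, -5, -2, 4, -1]
Stage 1 (AMPLIFY 2): 8*2=16, -1*2=-2, -5*2=-10, -2*2=-4, 4*2=8, -1*2=-2 -> [16, -2, -10, -4, 8, -2]
Stage 2 (AMPLIFY 3): 16*3=48, -2*3=-6, -10*3=-30, -4*3=-12, 8*3=24, -2*3=-6 -> [48, -6, -30, -12, 24, -6]
Stage 3 (CLIP -14 30): clip(48,-14,30)=30, clip(-6,-14,30)=-6, clip(-30,-14,30)=-14, clip(-12,-14,30)=-12, clip(24,-14,30)=24, clip(-6,-14,30)=-6 -> [30, -6, -14, -12, 24, -6]
Stage 4 (AMPLIFY 2): 30*2=60, -6*2=-12, -14*2=-28, -12*2=-24, 24*2=48, -6*2=-12 -> [60, -12, -28, -24, 48, -12]
Stage 5 (DELAY): [0, 60, -12, -28, -24, 48] = [0, 60, -12, -28, -24, 48] -> [0, 60, -12, -28, -24, 48]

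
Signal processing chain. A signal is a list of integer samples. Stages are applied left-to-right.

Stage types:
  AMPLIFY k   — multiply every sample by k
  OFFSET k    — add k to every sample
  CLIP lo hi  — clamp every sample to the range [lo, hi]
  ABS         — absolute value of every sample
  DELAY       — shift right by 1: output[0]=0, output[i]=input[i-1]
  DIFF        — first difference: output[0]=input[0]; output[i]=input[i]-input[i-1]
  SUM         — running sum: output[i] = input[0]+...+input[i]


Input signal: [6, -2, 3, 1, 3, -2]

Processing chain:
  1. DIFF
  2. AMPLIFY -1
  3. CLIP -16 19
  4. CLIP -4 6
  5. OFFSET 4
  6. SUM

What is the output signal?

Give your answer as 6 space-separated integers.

Input: [6, -2, 3, 1, 3, -2]
Stage 1 (DIFF): s[0]=6, -2-6=-8, 3--2=5, 1-3=-2, 3-1=2, -2-3=-5 -> [6, -8, 5, -2, 2, -5]
Stage 2 (AMPLIFY -1): 6*-1=-6, -8*-1=8, 5*-1=-5, -2*-1=2, 2*-1=-2, -5*-1=5 -> [-6, 8, -5, 2, -2, 5]
Stage 3 (CLIP -16 19): clip(-6,-16,19)=-6, clip(8,-16,19)=8, clip(-5,-16,19)=-5, clip(2,-16,19)=2, clip(-2,-16,19)=-2, clip(5,-16,19)=5 -> [-6, 8, -5, 2, -2, 5]
Stage 4 (CLIP -4 6): clip(-6,-4,6)=-4, clip(8,-4,6)=6, clip(-5,-4,6)=-4, clip(2,-4,6)=2, clip(-2,-4,6)=-2, clip(5,-4,6)=5 -> [-4, 6, -4, 2, -2, 5]
Stage 5 (OFFSET 4): -4+4=0, 6+4=10, -4+4=0, 2+4=6, -2+4=2, 5+4=9 -> [0, 10, 0, 6, 2, 9]
Stage 6 (SUM): sum[0..0]=0, sum[0..1]=10, sum[0..2]=10, sum[0..3]=16, sum[0..4]=18, sum[0..5]=27 -> [0, 10, 10, 16, 18, 27]

Answer: 0 10 10 16 18 27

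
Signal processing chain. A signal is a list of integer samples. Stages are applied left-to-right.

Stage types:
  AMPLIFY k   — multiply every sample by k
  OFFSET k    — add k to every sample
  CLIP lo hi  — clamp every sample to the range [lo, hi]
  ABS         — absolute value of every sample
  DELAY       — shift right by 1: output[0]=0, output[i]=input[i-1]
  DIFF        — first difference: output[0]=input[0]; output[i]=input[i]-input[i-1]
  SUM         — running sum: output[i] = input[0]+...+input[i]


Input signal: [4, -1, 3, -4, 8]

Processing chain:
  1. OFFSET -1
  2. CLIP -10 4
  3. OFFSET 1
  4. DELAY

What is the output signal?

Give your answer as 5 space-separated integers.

Input: [4, -1, 3, -4, 8]
Stage 1 (OFFSET -1): 4+-1=3, -1+-1=-2, 3+-1=2, -4+-1=-5, 8+-1=7 -> [3, -2, 2, -5, 7]
Stage 2 (CLIP -10 4): clip(3,-10,4)=3, clip(-2,-10,4)=-2, clip(2,-10,4)=2, clip(-5,-10,4)=-5, clip(7,-10,4)=4 -> [3, -2, 2, -5, 4]
Stage 3 (OFFSET 1): 3+1=4, -2+1=-1, 2+1=3, -5+1=-4, 4+1=5 -> [4, -1, 3, -4, 5]
Stage 4 (DELAY): [0, 4, -1, 3, -4] = [0, 4, -1, 3, -4] -> [0, 4, -1, 3, -4]

Answer: 0 4 -1 3 -4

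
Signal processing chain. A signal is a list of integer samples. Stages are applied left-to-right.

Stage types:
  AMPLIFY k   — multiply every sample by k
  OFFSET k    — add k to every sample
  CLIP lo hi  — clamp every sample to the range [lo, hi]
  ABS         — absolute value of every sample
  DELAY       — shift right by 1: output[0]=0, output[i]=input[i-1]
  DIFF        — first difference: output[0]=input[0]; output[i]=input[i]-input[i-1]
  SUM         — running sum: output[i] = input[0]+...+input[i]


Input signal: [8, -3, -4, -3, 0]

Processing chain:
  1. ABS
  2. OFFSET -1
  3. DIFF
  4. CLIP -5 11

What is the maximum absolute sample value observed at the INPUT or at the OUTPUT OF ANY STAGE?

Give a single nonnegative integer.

Answer: 8

Derivation:
Input: [8, -3, -4, -3, 0] (max |s|=8)
Stage 1 (ABS): |8|=8, |-3|=3, |-4|=4, |-3|=3, |0|=0 -> [8, 3, 4, 3, 0] (max |s|=8)
Stage 2 (OFFSET -1): 8+-1=7, 3+-1=2, 4+-1=3, 3+-1=2, 0+-1=-1 -> [7, 2, 3, 2, -1] (max |s|=7)
Stage 3 (DIFF): s[0]=7, 2-7=-5, 3-2=1, 2-3=-1, -1-2=-3 -> [7, -5, 1, -1, -3] (max |s|=7)
Stage 4 (CLIP -5 11): clip(7,-5,11)=7, clip(-5,-5,11)=-5, clip(1,-5,11)=1, clip(-1,-5,11)=-1, clip(-3,-5,11)=-3 -> [7, -5, 1, -1, -3] (max |s|=7)
Overall max amplitude: 8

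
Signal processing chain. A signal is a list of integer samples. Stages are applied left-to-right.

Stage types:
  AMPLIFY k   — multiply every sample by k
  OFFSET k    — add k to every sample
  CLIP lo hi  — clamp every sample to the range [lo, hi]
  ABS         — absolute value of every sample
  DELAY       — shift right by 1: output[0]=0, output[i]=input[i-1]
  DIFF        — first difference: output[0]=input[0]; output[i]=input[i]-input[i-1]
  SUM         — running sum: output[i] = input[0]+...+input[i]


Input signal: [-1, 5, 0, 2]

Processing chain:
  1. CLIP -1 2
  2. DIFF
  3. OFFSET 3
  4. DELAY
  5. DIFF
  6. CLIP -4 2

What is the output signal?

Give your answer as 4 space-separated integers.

Answer: 0 2 2 -4

Derivation:
Input: [-1, 5, 0, 2]
Stage 1 (CLIP -1 2): clip(-1,-1,2)=-1, clip(5,-1,2)=2, clip(0,-1,2)=0, clip(2,-1,2)=2 -> [-1, 2, 0, 2]
Stage 2 (DIFF): s[0]=-1, 2--1=3, 0-2=-2, 2-0=2 -> [-1, 3, -2, 2]
Stage 3 (OFFSET 3): -1+3=2, 3+3=6, -2+3=1, 2+3=5 -> [2, 6, 1, 5]
Stage 4 (DELAY): [0, 2, 6, 1] = [0, 2, 6, 1] -> [0, 2, 6, 1]
Stage 5 (DIFF): s[0]=0, 2-0=2, 6-2=4, 1-6=-5 -> [0, 2, 4, -5]
Stage 6 (CLIP -4 2): clip(0,-4,2)=0, clip(2,-4,2)=2, clip(4,-4,2)=2, clip(-5,-4,2)=-4 -> [0, 2, 2, -4]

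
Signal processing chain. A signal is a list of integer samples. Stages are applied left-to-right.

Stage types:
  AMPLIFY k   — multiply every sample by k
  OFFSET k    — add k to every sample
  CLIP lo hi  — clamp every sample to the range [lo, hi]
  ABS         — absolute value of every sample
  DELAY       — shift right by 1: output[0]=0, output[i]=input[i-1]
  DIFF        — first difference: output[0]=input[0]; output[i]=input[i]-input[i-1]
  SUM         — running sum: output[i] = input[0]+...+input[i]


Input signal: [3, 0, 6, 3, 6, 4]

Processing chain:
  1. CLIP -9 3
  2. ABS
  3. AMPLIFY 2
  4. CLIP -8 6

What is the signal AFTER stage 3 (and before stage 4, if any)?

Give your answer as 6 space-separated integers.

Answer: 6 0 6 6 6 6

Derivation:
Input: [3, 0, 6, 3, 6, 4]
Stage 1 (CLIP -9 3): clip(3,-9,3)=3, clip(0,-9,3)=0, clip(6,-9,3)=3, clip(3,-9,3)=3, clip(6,-9,3)=3, clip(4,-9,3)=3 -> [3, 0, 3, 3, 3, 3]
Stage 2 (ABS): |3|=3, |0|=0, |3|=3, |3|=3, |3|=3, |3|=3 -> [3, 0, 3, 3, 3, 3]
Stage 3 (AMPLIFY 2): 3*2=6, 0*2=0, 3*2=6, 3*2=6, 3*2=6, 3*2=6 -> [6, 0, 6, 6, 6, 6]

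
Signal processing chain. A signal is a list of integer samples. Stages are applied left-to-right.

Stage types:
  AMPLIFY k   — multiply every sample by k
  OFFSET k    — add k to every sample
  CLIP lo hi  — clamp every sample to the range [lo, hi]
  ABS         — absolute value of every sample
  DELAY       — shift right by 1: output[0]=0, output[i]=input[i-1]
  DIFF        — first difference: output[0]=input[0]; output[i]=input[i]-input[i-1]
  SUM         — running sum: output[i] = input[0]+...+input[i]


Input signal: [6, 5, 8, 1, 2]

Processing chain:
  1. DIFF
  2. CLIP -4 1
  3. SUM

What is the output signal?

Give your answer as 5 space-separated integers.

Input: [6, 5, 8, 1, 2]
Stage 1 (DIFF): s[0]=6, 5-6=-1, 8-5=3, 1-8=-7, 2-1=1 -> [6, -1, 3, -7, 1]
Stage 2 (CLIP -4 1): clip(6,-4,1)=1, clip(-1,-4,1)=-1, clip(3,-4,1)=1, clip(-7,-4,1)=-4, clip(1,-4,1)=1 -> [1, -1, 1, -4, 1]
Stage 3 (SUM): sum[0..0]=1, sum[0..1]=0, sum[0..2]=1, sum[0..3]=-3, sum[0..4]=-2 -> [1, 0, 1, -3, -2]

Answer: 1 0 1 -3 -2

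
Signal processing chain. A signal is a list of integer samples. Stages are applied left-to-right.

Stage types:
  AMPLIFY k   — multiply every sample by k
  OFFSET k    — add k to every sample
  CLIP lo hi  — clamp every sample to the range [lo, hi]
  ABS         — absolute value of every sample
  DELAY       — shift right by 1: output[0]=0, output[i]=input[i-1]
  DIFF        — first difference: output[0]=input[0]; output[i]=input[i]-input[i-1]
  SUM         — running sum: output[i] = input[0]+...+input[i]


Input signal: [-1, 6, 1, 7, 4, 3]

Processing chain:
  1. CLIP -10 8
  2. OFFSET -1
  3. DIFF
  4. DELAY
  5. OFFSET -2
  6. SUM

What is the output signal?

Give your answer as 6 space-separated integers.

Answer: -2 -6 -1 -8 -4 -9

Derivation:
Input: [-1, 6, 1, 7, 4, 3]
Stage 1 (CLIP -10 8): clip(-1,-10,8)=-1, clip(6,-10,8)=6, clip(1,-10,8)=1, clip(7,-10,8)=7, clip(4,-10,8)=4, clip(3,-10,8)=3 -> [-1, 6, 1, 7, 4, 3]
Stage 2 (OFFSET -1): -1+-1=-2, 6+-1=5, 1+-1=0, 7+-1=6, 4+-1=3, 3+-1=2 -> [-2, 5, 0, 6, 3, 2]
Stage 3 (DIFF): s[0]=-2, 5--2=7, 0-5=-5, 6-0=6, 3-6=-3, 2-3=-1 -> [-2, 7, -5, 6, -3, -1]
Stage 4 (DELAY): [0, -2, 7, -5, 6, -3] = [0, -2, 7, -5, 6, -3] -> [0, -2, 7, -5, 6, -3]
Stage 5 (OFFSET -2): 0+-2=-2, -2+-2=-4, 7+-2=5, -5+-2=-7, 6+-2=4, -3+-2=-5 -> [-2, -4, 5, -7, 4, -5]
Stage 6 (SUM): sum[0..0]=-2, sum[0..1]=-6, sum[0..2]=-1, sum[0..3]=-8, sum[0..4]=-4, sum[0..5]=-9 -> [-2, -6, -1, -8, -4, -9]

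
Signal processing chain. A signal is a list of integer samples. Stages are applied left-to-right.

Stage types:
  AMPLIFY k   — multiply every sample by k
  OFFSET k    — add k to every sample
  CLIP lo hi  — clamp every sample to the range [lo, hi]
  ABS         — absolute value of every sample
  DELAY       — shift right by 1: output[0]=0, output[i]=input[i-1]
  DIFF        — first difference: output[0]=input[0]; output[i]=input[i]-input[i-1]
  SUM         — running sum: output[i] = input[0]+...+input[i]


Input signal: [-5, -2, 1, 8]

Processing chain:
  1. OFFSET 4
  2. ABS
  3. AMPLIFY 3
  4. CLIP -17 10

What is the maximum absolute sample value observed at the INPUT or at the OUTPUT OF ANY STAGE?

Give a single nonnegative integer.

Input: [-5, -2, 1, 8] (max |s|=8)
Stage 1 (OFFSET 4): -5+4=-1, -2+4=2, 1+4=5, 8+4=12 -> [-1, 2, 5, 12] (max |s|=12)
Stage 2 (ABS): |-1|=1, |2|=2, |5|=5, |12|=12 -> [1, 2, 5, 12] (max |s|=12)
Stage 3 (AMPLIFY 3): 1*3=3, 2*3=6, 5*3=15, 12*3=36 -> [3, 6, 15, 36] (max |s|=36)
Stage 4 (CLIP -17 10): clip(3,-17,10)=3, clip(6,-17,10)=6, clip(15,-17,10)=10, clip(36,-17,10)=10 -> [3, 6, 10, 10] (max |s|=10)
Overall max amplitude: 36

Answer: 36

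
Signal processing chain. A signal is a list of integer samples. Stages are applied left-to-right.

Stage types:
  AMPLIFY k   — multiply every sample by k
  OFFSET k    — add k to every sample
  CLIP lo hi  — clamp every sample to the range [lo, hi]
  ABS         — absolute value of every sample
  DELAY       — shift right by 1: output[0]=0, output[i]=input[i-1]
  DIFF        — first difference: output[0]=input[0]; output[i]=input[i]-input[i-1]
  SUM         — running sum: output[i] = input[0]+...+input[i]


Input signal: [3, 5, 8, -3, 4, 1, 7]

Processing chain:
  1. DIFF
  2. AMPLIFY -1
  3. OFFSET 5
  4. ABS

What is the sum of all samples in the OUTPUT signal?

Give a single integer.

Answer: 34

Derivation:
Input: [3, 5, 8, -3, 4, 1, 7]
Stage 1 (DIFF): s[0]=3, 5-3=2, 8-5=3, -3-8=-11, 4--3=7, 1-4=-3, 7-1=6 -> [3, 2, 3, -11, 7, -3, 6]
Stage 2 (AMPLIFY -1): 3*-1=-3, 2*-1=-2, 3*-1=-3, -11*-1=11, 7*-1=-7, -3*-1=3, 6*-1=-6 -> [-3, -2, -3, 11, -7, 3, -6]
Stage 3 (OFFSET 5): -3+5=2, -2+5=3, -3+5=2, 11+5=16, -7+5=-2, 3+5=8, -6+5=-1 -> [2, 3, 2, 16, -2, 8, -1]
Stage 4 (ABS): |2|=2, |3|=3, |2|=2, |16|=16, |-2|=2, |8|=8, |-1|=1 -> [2, 3, 2, 16, 2, 8, 1]
Output sum: 34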